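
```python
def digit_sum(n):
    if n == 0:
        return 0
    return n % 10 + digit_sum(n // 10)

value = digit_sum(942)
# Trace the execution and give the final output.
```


digit_sum(942)
= 2 + digit_sum(94)
= 2 + 4 + digit_sum(9)
= 2 + 4 + 9 + digit_sum(0)
= 2 + 4 + 9 + 0
= 15


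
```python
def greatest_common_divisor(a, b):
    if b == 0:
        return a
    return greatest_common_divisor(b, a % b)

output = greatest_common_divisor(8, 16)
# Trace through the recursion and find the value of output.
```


greatest_common_divisor(8, 16)
= greatest_common_divisor(16, 8 % 16) = greatest_common_divisor(16, 8)
= greatest_common_divisor(8, 16 % 8) = greatest_common_divisor(8, 0)
b == 0, return a = 8


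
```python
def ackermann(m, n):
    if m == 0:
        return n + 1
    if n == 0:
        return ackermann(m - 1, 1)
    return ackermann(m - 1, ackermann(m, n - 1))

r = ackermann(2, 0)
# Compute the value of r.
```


ackermann(2, 0)
n == 0: return ackermann(1, 1)
= ackermann(1, 1) = 3
= 3


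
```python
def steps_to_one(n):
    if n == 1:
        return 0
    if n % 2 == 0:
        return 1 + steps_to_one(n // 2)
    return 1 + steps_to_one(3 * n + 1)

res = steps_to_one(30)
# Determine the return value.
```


steps_to_one(30)
30 is even -> steps_to_one(15)
15 is odd -> 3*15+1 = 46 -> steps_to_one(46)
46 is even -> steps_to_one(23)
23 is odd -> 3*23+1 = 70 -> steps_to_one(70)
70 is even -> steps_to_one(35)
35 is odd -> 3*35+1 = 106 -> steps_to_one(106)
106 is even -> steps_to_one(53)
53 is odd -> 3*53+1 = 160 -> steps_to_one(160)
160 is even -> steps_to_one(80)
80 is even -> steps_to_one(40)
40 is even -> steps_to_one(20)
20 is even -> steps_to_one(10)
10 is even -> steps_to_one(5)
5 is odd -> 3*5+1 = 16 -> steps_to_one(16)
16 is even -> steps_to_one(8)
8 is even -> steps_to_one(4)
4 is even -> steps_to_one(2)
2 is even -> steps_to_one(1)
Reached 1 after 18 steps
= 18


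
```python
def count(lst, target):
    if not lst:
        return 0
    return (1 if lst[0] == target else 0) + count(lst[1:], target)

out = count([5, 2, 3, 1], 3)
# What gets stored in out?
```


count([5, 2, 3, 1], 3)
lst[0]=5 != 3: 0 + count([2, 3, 1], 3)
lst[0]=2 != 3: 0 + count([3, 1], 3)
lst[0]=3 == 3: 1 + count([1], 3)
lst[0]=1 != 3: 0 + count([], 3)
= 1


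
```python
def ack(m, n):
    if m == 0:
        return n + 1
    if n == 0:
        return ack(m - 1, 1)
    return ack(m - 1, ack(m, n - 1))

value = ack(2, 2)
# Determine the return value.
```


ack(2, 2)
= ack(1, ack(2, 1))
First compute ack(2, 1) = 5
= ack(1, 5)
= 7


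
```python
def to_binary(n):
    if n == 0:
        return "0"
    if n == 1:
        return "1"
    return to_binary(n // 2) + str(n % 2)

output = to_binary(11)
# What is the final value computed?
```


to_binary(11)
= to_binary(5) + "1"
= to_binary(2) + "1" + "1"
= to_binary(1) + "0" + "1" + "1"
= "1" + "0" + "1" + "1"
= "1011"


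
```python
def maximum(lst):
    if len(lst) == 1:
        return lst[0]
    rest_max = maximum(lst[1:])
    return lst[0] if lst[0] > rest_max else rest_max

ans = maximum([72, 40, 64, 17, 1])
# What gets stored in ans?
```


maximum([72, 40, 64, 17, 1])
= compare 72 with maximum([40, 64, 17, 1])
= compare 40 with maximum([64, 17, 1])
= compare 64 with maximum([17, 1])
= compare 17 with maximum([1])
Base: maximum([1]) = 1
compare 17 with 1: max = 17
compare 64 with 17: max = 64
compare 40 with 64: max = 64
compare 72 with 64: max = 72
= 72


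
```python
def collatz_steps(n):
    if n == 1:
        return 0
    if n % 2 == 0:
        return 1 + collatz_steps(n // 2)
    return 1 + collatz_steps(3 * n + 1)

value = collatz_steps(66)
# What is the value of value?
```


collatz_steps(66)
66 is even -> collatz_steps(33)
33 is odd -> 3*33+1 = 100 -> collatz_steps(100)
100 is even -> collatz_steps(50)
50 is even -> collatz_steps(25)
25 is odd -> 3*25+1 = 76 -> collatz_steps(76)
76 is even -> collatz_steps(38)
38 is even -> collatz_steps(19)
19 is odd -> 3*19+1 = 58 -> collatz_steps(58)
58 is even -> collatz_steps(29)
29 is odd -> 3*29+1 = 88 -> collatz_steps(88)
88 is even -> collatz_steps(44)
44 is even -> collatz_steps(22)
22 is even -> collatz_steps(11)
11 is odd -> 3*11+1 = 34 -> collatz_steps(34)
34 is even -> collatz_steps(17)
17 is odd -> 3*17+1 = 52 -> collatz_steps(52)
52 is even -> collatz_steps(26)
26 is even -> collatz_steps(13)
13 is odd -> 3*13+1 = 40 -> collatz_steps(40)
40 is even -> collatz_steps(20)
20 is even -> collatz_steps(10)
10 is even -> collatz_steps(5)
5 is odd -> 3*5+1 = 16 -> collatz_steps(16)
16 is even -> collatz_steps(8)
8 is even -> collatz_steps(4)
4 is even -> collatz_steps(2)
2 is even -> collatz_steps(1)
Reached 1 after 27 steps
= 27


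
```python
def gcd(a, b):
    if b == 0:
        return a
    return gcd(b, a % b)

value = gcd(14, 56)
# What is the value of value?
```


gcd(14, 56)
= gcd(56, 14 % 56) = gcd(56, 14)
= gcd(14, 56 % 14) = gcd(14, 0)
b == 0, return a = 14


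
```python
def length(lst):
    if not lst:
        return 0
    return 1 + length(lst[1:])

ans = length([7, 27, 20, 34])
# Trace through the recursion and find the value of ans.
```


length([7, 27, 20, 34])
= 1 + length([27, 20, 34])
= 1 + 1 + length([20, 34])
= 1 + 1 + 1 + length([34])
= 1 + 1 + 1 + 1 + length([])
= 1 + 1 + 1 + 1 + 0
= 4


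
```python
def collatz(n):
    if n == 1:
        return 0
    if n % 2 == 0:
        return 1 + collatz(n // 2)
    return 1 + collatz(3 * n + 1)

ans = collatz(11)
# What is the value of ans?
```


collatz(11)
11 is odd -> 3*11+1 = 34 -> collatz(34)
34 is even -> collatz(17)
17 is odd -> 3*17+1 = 52 -> collatz(52)
52 is even -> collatz(26)
26 is even -> collatz(13)
13 is odd -> 3*13+1 = 40 -> collatz(40)
40 is even -> collatz(20)
20 is even -> collatz(10)
10 is even -> collatz(5)
5 is odd -> 3*5+1 = 16 -> collatz(16)
16 is even -> collatz(8)
8 is even -> collatz(4)
4 is even -> collatz(2)
2 is even -> collatz(1)
Reached 1 after 14 steps
= 14


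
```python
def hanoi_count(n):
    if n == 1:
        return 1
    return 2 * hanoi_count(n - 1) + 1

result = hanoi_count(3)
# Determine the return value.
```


hanoi_count(3)
= 2 * hanoi_count(2) + 1
= 2 * (2 * hanoi_count(1) + 1) + 1
Now compute bottom-up:
hanoi_count(1) = 1
hanoi_count(2) = 2 * 1 + 1 = 3
hanoi_count(3) = 2 * 3 + 1 = 7
= 7


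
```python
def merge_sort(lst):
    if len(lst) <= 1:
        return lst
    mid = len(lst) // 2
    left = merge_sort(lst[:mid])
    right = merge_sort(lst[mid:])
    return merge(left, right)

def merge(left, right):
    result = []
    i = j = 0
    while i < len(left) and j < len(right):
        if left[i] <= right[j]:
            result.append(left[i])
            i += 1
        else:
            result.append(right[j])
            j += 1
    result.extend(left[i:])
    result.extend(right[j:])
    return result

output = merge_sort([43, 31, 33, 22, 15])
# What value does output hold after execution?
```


merge_sort([43, 31, 33, 22, 15])
Split into [43, 31] and [33, 22, 15]
Left sorted: [31, 43]
Right sorted: [15, 22, 33]
Merge [31, 43] and [15, 22, 33]
= [15, 22, 31, 33, 43]


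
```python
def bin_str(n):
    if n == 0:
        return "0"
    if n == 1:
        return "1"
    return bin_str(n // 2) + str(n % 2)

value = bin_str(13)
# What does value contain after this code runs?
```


bin_str(13)
= bin_str(6) + "1"
= bin_str(3) + "0" + "1"
= bin_str(1) + "1" + "0" + "1"
= "1" + "1" + "0" + "1"
= "1101"


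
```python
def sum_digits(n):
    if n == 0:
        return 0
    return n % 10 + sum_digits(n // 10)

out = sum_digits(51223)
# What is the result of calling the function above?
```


sum_digits(51223)
= 3 + sum_digits(5122)
= 3 + 2 + sum_digits(512)
= 3 + 2 + 2 + sum_digits(51)
= 3 + 2 + 2 + 1 + sum_digits(5)
= 3 + 2 + 2 + 1 + 5 + sum_digits(0)
= 3 + 2 + 2 + 1 + 5 + 0
= 13


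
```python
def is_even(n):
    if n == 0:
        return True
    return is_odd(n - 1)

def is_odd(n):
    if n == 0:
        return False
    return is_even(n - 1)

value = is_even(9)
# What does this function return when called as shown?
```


is_even(9)
= is_odd(8)
= is_even(7)
= is_odd(6)
= is_even(5)
= is_odd(4)
= is_even(3)
= is_odd(2)
= is_even(1)
= is_odd(0)
n == 0: return False
= False


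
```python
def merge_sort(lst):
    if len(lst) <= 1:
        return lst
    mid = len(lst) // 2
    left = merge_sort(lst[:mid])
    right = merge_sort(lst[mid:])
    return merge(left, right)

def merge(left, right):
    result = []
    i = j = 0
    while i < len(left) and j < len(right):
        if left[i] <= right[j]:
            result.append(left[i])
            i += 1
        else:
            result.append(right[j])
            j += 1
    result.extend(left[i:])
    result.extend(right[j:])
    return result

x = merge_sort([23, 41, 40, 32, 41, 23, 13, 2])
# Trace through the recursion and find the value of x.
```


merge_sort([23, 41, 40, 32, 41, 23, 13, 2])
Split into [23, 41, 40, 32] and [41, 23, 13, 2]
Left sorted: [23, 32, 40, 41]
Right sorted: [2, 13, 23, 41]
Merge [23, 32, 40, 41] and [2, 13, 23, 41]
= [2, 13, 23, 23, 32, 40, 41, 41]


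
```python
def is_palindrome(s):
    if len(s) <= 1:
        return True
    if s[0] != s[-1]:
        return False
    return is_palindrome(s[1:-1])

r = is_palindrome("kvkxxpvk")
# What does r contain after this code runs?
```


is_palindrome("kvkxxpvk")
"kvkxxpvk": s[0]='k' == s[-1]='k' -> is_palindrome("vkxxpv")
"vkxxpv": s[0]='v' == s[-1]='v' -> is_palindrome("kxxp")
"kxxp": s[0]='k' != s[-1]='p' -> False
= False


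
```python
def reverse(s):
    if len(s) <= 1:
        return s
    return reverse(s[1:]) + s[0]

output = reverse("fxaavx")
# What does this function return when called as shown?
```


reverse("fxaavx")
= reverse("xaavx") + "f"
= reverse("aavx") + "x" + "f"
= reverse("avx") + "a" + "x" + "f"
= reverse("vx") + "a" + "a" + "x" + "f"
= reverse("x") + "v" + "a" + "a" + "x" + "f"
= "x" + "v" + "a" + "a" + "x" + "f"
= "xvaaxf"


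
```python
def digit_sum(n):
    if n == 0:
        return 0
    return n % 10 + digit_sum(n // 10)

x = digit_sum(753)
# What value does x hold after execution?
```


digit_sum(753)
= 3 + digit_sum(75)
= 3 + 5 + digit_sum(7)
= 3 + 5 + 7 + digit_sum(0)
= 3 + 5 + 7 + 0
= 15


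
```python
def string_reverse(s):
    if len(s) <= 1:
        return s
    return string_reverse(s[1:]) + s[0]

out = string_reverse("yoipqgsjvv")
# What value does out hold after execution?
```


string_reverse("yoipqgsjvv")
= string_reverse("oipqgsjvv") + "y"
= string_reverse("ipqgsjvv") + "o" + "y"
= string_reverse("pqgsjvv") + "i" + "o" + "y"
= string_reverse("qgsjvv") + "p" + "i" + "o" + "y"
= string_reverse("gsjvv") + "q" + "p" + "i" + "o" + "y"
= string_reverse("sjvv") + "g" + "q" + "p" + "i" + "o" + "y"
= string_reverse("jvv") + "s" + "g" + "q" + "p" + "i" + "o" + "y"
= string_reverse("vv") + "j" + "s" + "g" + "q" + "p" + "i" + "o" + "y"
= string_reverse("v") + "v" + "j" + "s" + "g" + "q" + "p" + "i" + "o" + "y"
= "v" + "v" + "j" + "s" + "g" + "q" + "p" + "i" + "o" + "y"
= "vvjsgqpioy"


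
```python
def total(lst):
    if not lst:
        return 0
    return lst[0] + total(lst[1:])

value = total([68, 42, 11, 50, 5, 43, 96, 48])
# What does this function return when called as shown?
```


total([68, 42, 11, 50, 5, 43, 96, 48])
= 68 + total([42, 11, 50, 5, 43, 96, 48])
= 68 + 42 + total([11, 50, 5, 43, 96, 48])
= 68 + 42 + 11 + total([50, 5, 43, 96, 48])
= 68 + 42 + 11 + 50 + total([5, 43, 96, 48])
= 68 + 42 + 11 + 50 + 5 + total([43, 96, 48])
= 68 + 42 + 11 + 50 + 5 + 43 + total([96, 48])
= 68 + 42 + 11 + 50 + 5 + 43 + 96 + total([48])
= 68 + 42 + 11 + 50 + 5 + 43 + 96 + 48 + total([])
= 68 + 42 + 11 + 50 + 5 + 43 + 96 + 48 + 0
= 363


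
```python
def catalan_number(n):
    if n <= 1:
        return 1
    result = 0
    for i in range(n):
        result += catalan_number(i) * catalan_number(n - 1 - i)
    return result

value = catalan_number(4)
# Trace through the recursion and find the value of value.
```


catalan_number(4)
= sum of catalan_number(i) * catalan_number(4-1-i) for i in 0..3
First compute sub-values bottom-up:
  catalan_number(0) = 1, catalan_number(1) = 1
  catalan_number(2) = 1*1 + 1*1 = 2
  catalan_number(3) = 1*2 + 1*1 + 2*1 = 5
Now catalan_number(4):
  catalan_number(0)*catalan_number(3) = 1*5 = 5
  catalan_number(1)*catalan_number(2) = 1*2 = 2
  catalan_number(2)*catalan_number(1) = 2*1 = 2
  catalan_number(3)*catalan_number(0) = 5*1 = 5
= 5 + 2 + 2 + 5
= 14


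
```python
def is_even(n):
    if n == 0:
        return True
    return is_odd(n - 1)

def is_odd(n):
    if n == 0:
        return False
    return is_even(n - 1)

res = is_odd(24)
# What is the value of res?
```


is_odd(24)
= is_even(23)
= is_odd(22)
= is_even(21)
= is_odd(20)
= is_even(19)
= is_odd(18)
= is_even(17)
= is_odd(16)
= is_even(15)
= is_odd(14)
= is_even(13)
= is_odd(12)
= is_even(11)
= is_odd(10)
= is_even(9)
= is_odd(8)
= is_even(7)
= is_odd(6)
= is_even(5)
= is_odd(4)
= is_even(3)
= is_odd(2)
= is_even(1)
= is_odd(0)
n == 0: return False
= False


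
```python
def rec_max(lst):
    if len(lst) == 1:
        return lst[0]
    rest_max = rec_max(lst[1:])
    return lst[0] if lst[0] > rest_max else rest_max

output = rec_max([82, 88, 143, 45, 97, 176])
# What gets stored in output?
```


rec_max([82, 88, 143, 45, 97, 176])
= compare 82 with rec_max([88, 143, 45, 97, 176])
= compare 88 with rec_max([143, 45, 97, 176])
= compare 143 with rec_max([45, 97, 176])
= compare 45 with rec_max([97, 176])
= compare 97 with rec_max([176])
Base: rec_max([176]) = 176
compare 97 with 176: max = 176
compare 45 with 176: max = 176
compare 143 with 176: max = 176
compare 88 with 176: max = 176
compare 82 with 176: max = 176
= 176


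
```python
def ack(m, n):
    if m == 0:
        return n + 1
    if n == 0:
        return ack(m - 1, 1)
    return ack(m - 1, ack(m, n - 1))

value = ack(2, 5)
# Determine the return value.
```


ack(2, 5)
= ack(1, ack(2, 4))
First compute ack(2, 4) = 11
= ack(1, 11)
= 13


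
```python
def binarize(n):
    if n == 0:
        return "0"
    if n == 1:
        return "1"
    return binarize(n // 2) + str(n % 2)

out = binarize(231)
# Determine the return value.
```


binarize(231)
= binarize(115) + "1"
= binarize(57) + "1" + "1"
= binarize(28) + "1" + "1" + "1"
= binarize(14) + "0" + "1" + "1" + "1"
= binarize(7) + "0" + "0" + "1" + "1" + "1"
= binarize(3) + "1" + "0" + "0" + "1" + "1" + "1"
= binarize(1) + "1" + "1" + "0" + "0" + "1" + "1" + "1"
= "1" + "1" + "1" + "0" + "0" + "1" + "1" + "1"
= "11100111"


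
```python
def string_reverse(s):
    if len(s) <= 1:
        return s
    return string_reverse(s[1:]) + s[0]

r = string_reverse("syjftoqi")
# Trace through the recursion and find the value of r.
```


string_reverse("syjftoqi")
= string_reverse("yjftoqi") + "s"
= string_reverse("jftoqi") + "y" + "s"
= string_reverse("ftoqi") + "j" + "y" + "s"
= string_reverse("toqi") + "f" + "j" + "y" + "s"
= string_reverse("oqi") + "t" + "f" + "j" + "y" + "s"
= string_reverse("qi") + "o" + "t" + "f" + "j" + "y" + "s"
= string_reverse("i") + "q" + "o" + "t" + "f" + "j" + "y" + "s"
= "i" + "q" + "o" + "t" + "f" + "j" + "y" + "s"
= "iqotfjys"


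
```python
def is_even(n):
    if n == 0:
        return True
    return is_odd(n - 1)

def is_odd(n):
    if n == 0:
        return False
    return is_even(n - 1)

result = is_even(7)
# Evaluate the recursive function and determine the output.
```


is_even(7)
= is_odd(6)
= is_even(5)
= is_odd(4)
= is_even(3)
= is_odd(2)
= is_even(1)
= is_odd(0)
n == 0: return False
= False


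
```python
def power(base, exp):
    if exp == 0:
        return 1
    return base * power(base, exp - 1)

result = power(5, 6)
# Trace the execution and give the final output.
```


power(5, 6)
= 5 * power(5, 5)
= 5 * 5 * power(5, 4)
= 5 * 5 * 5 * power(5, 3)
= 5 * 5 * 5 * 5 * power(5, 2)
= 5 * 5 * 5 * 5 * 5 * power(5, 1)
= 5 * 5 * 5 * 5 * 5 * 5 * power(5, 0)
= 5 * 5 * 5 * 5 * 5 * 5 * 1
= 15625


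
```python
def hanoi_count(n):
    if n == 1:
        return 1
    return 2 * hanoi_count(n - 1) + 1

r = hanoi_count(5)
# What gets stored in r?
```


hanoi_count(5)
= 2 * hanoi_count(4) + 1
= 2 * (2 * hanoi_count(3) + 1) + 1
= 2 * (2 * (2 * hanoi_count(2) + 1) + 1) + 1
= 2 * (2 * (2 * (2 * hanoi_count(1) + 1) + 1) + 1) + 1
Now compute bottom-up:
hanoi_count(1) = 1
hanoi_count(2) = 2 * 1 + 1 = 3
hanoi_count(3) = 2 * 3 + 1 = 7
hanoi_count(4) = 2 * 7 + 1 = 15
hanoi_count(5) = 2 * 15 + 1 = 31
= 31


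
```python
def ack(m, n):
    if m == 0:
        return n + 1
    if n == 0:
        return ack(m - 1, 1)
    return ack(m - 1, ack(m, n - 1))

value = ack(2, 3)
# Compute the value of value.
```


ack(2, 3)
= ack(1, ack(2, 2))
First compute ack(2, 2) = 7
= ack(1, 7)
= 9


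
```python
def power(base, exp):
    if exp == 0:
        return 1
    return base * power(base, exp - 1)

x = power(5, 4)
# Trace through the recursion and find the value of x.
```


power(5, 4)
= 5 * power(5, 3)
= 5 * 5 * power(5, 2)
= 5 * 5 * 5 * power(5, 1)
= 5 * 5 * 5 * 5 * power(5, 0)
= 5 * 5 * 5 * 5 * 1
= 625


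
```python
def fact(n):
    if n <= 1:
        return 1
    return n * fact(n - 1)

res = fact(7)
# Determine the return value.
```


fact(7)
= 7 * fact(6)
= 7 * 6 * fact(5)
= 7 * 6 * 5 * fact(4)
= 7 * 6 * 5 * 4 * fact(3)
= 7 * 6 * 5 * 4 * 3 * fact(2)
= 7 * 6 * 5 * 4 * 3 * 2 * fact(1)
= 7 * 6 * 5 * 4 * 3 * 2 * 1
= 5040


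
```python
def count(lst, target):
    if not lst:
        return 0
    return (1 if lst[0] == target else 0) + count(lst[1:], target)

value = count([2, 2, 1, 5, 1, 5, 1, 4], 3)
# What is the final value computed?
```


count([2, 2, 1, 5, 1, 5, 1, 4], 3)
lst[0]=2 != 3: 0 + count([2, 1, 5, 1, 5, 1, 4], 3)
lst[0]=2 != 3: 0 + count([1, 5, 1, 5, 1, 4], 3)
lst[0]=1 != 3: 0 + count([5, 1, 5, 1, 4], 3)
lst[0]=5 != 3: 0 + count([1, 5, 1, 4], 3)
lst[0]=1 != 3: 0 + count([5, 1, 4], 3)
lst[0]=5 != 3: 0 + count([1, 4], 3)
lst[0]=1 != 3: 0 + count([4], 3)
lst[0]=4 != 3: 0 + count([], 3)
= 0


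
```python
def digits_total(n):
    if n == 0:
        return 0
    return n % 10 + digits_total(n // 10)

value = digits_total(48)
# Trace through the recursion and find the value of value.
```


digits_total(48)
= 8 + digits_total(4)
= 8 + 4 + digits_total(0)
= 8 + 4 + 0
= 12


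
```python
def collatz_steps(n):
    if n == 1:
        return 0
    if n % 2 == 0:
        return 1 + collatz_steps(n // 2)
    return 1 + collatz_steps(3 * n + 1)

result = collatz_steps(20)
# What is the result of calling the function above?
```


collatz_steps(20)
20 is even -> collatz_steps(10)
10 is even -> collatz_steps(5)
5 is odd -> 3*5+1 = 16 -> collatz_steps(16)
16 is even -> collatz_steps(8)
8 is even -> collatz_steps(4)
4 is even -> collatz_steps(2)
2 is even -> collatz_steps(1)
Reached 1 after 7 steps
= 7


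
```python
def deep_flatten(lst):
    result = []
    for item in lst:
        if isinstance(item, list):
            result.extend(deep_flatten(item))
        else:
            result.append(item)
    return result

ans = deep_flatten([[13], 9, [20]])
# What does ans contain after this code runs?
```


deep_flatten([[13], 9, [20]])
Processing each element:
  [13] is a list -> deep_flatten recursively -> [13]
  9 is not a list -> append 9
  [20] is a list -> deep_flatten recursively -> [20]
= [13, 9, 20]


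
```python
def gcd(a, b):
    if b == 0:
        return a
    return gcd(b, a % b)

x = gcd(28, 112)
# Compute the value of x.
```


gcd(28, 112)
= gcd(112, 28 % 112) = gcd(112, 28)
= gcd(28, 112 % 28) = gcd(28, 0)
b == 0, return a = 28


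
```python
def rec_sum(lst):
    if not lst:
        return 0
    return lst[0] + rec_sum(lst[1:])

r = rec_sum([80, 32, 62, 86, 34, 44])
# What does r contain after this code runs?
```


rec_sum([80, 32, 62, 86, 34, 44])
= 80 + rec_sum([32, 62, 86, 34, 44])
= 80 + 32 + rec_sum([62, 86, 34, 44])
= 80 + 32 + 62 + rec_sum([86, 34, 44])
= 80 + 32 + 62 + 86 + rec_sum([34, 44])
= 80 + 32 + 62 + 86 + 34 + rec_sum([44])
= 80 + 32 + 62 + 86 + 34 + 44 + rec_sum([])
= 80 + 32 + 62 + 86 + 34 + 44 + 0
= 338


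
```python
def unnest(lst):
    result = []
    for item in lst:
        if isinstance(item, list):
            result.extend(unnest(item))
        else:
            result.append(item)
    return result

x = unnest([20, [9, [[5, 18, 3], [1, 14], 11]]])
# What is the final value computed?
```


unnest([20, [9, [[5, 18, 3], [1, 14], 11]]])
Processing each element:
  20 is not a list -> append 20
  [9, [[5, 18, 3], [1, 14], 11]] is a list -> unnest recursively -> [9, 5, 18, 3, 1, 14, 11]
= [20, 9, 5, 18, 3, 1, 14, 11]


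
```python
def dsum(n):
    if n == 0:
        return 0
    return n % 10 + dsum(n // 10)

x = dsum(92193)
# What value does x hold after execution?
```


dsum(92193)
= 3 + dsum(9219)
= 3 + 9 + dsum(921)
= 3 + 9 + 1 + dsum(92)
= 3 + 9 + 1 + 2 + dsum(9)
= 3 + 9 + 1 + 2 + 9 + dsum(0)
= 3 + 9 + 1 + 2 + 9 + 0
= 24


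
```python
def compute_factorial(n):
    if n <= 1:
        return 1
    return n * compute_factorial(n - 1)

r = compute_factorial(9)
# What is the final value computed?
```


compute_factorial(9)
= 9 * compute_factorial(8)
= 9 * 8 * compute_factorial(7)
= 9 * 8 * 7 * compute_factorial(6)
= 9 * 8 * 7 * 6 * compute_factorial(5)
= 9 * 8 * 7 * 6 * 5 * compute_factorial(4)
= 9 * 8 * 7 * 6 * 5 * 4 * compute_factorial(3)
= 9 * 8 * 7 * 6 * 5 * 4 * 3 * compute_factorial(2)
= 9 * 8 * 7 * 6 * 5 * 4 * 3 * 2 * compute_factorial(1)
= 9 * 8 * 7 * 6 * 5 * 4 * 3 * 2 * 1
= 362880


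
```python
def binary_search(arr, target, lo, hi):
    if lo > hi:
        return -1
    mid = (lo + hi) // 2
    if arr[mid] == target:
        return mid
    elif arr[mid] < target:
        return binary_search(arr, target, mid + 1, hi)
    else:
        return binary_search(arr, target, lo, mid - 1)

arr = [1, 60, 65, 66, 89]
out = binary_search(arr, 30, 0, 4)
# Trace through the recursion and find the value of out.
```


binary_search(arr, 30, 0, 4)
lo=0, hi=4, mid=2, arr[mid]=65
65 > 30, search left half
lo=0, hi=1, mid=0, arr[mid]=1
1 < 30, search right half
lo=1, hi=1, mid=1, arr[mid]=60
60 > 30, search left half
lo > hi, target not found, return -1
= -1


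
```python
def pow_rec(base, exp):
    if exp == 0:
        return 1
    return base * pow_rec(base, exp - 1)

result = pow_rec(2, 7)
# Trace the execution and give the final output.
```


pow_rec(2, 7)
= 2 * pow_rec(2, 6)
= 2 * 2 * pow_rec(2, 5)
= 2 * 2 * 2 * pow_rec(2, 4)
= 2 * 2 * 2 * 2 * pow_rec(2, 3)
= 2 * 2 * 2 * 2 * 2 * pow_rec(2, 2)
= 2 * 2 * 2 * 2 * 2 * 2 * pow_rec(2, 1)
= 2 * 2 * 2 * 2 * 2 * 2 * 2 * pow_rec(2, 0)
= 2 * 2 * 2 * 2 * 2 * 2 * 2 * 1
= 128


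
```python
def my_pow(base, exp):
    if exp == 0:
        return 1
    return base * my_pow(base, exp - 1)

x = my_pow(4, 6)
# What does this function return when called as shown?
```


my_pow(4, 6)
= 4 * my_pow(4, 5)
= 4 * 4 * my_pow(4, 4)
= 4 * 4 * 4 * my_pow(4, 3)
= 4 * 4 * 4 * 4 * my_pow(4, 2)
= 4 * 4 * 4 * 4 * 4 * my_pow(4, 1)
= 4 * 4 * 4 * 4 * 4 * 4 * my_pow(4, 0)
= 4 * 4 * 4 * 4 * 4 * 4 * 1
= 4096


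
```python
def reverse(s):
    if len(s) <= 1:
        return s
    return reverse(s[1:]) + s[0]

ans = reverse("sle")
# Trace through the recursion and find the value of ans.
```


reverse("sle")
= reverse("le") + "s"
= reverse("e") + "l" + "s"
= "e" + "l" + "s"
= "els"


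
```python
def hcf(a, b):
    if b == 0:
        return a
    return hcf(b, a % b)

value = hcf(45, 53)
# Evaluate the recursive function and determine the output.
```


hcf(45, 53)
= hcf(53, 45 % 53) = hcf(53, 45)
= hcf(45, 53 % 45) = hcf(45, 8)
= hcf(8, 45 % 8) = hcf(8, 5)
= hcf(5, 8 % 5) = hcf(5, 3)
= hcf(3, 5 % 3) = hcf(3, 2)
= hcf(2, 3 % 2) = hcf(2, 1)
= hcf(1, 2 % 1) = hcf(1, 0)
b == 0, return a = 1


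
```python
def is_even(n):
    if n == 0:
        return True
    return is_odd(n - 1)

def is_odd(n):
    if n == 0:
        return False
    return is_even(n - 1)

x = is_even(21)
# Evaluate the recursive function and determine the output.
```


is_even(21)
= is_odd(20)
= is_even(19)
= is_odd(18)
= is_even(17)
= is_odd(16)
= is_even(15)
= is_odd(14)
= is_even(13)
= is_odd(12)
= is_even(11)
= is_odd(10)
= is_even(9)
= is_odd(8)
= is_even(7)
= is_odd(6)
= is_even(5)
= is_odd(4)
= is_even(3)
= is_odd(2)
= is_even(1)
= is_odd(0)
n == 0: return False
= False


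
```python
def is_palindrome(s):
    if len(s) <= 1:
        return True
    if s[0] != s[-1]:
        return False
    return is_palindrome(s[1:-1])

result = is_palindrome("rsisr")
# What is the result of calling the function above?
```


is_palindrome("rsisr")
"rsisr": s[0]='r' == s[-1]='r' -> is_palindrome("sis")
"sis": s[0]='s' == s[-1]='s' -> is_palindrome("i")
"i": len <= 1 -> True
= True


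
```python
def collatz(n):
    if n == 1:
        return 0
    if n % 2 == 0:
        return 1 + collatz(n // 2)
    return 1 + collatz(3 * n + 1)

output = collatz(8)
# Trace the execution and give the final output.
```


collatz(8)
8 is even -> collatz(4)
4 is even -> collatz(2)
2 is even -> collatz(1)
Reached 1 after 3 steps
= 3


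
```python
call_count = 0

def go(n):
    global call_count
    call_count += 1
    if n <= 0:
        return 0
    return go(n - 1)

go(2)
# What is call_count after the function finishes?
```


go(2) calls go(1) calls ... calls go(0)
Total calls: 2 + 1 (for base case) = 3


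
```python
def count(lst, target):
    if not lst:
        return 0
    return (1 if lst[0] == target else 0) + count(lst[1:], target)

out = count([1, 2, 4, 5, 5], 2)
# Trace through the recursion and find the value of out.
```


count([1, 2, 4, 5, 5], 2)
lst[0]=1 != 2: 0 + count([2, 4, 5, 5], 2)
lst[0]=2 == 2: 1 + count([4, 5, 5], 2)
lst[0]=4 != 2: 0 + count([5, 5], 2)
lst[0]=5 != 2: 0 + count([5], 2)
lst[0]=5 != 2: 0 + count([], 2)
= 1


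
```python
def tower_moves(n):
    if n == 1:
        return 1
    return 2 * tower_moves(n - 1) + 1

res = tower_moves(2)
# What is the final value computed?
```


tower_moves(2)
= 2 * tower_moves(1) + 1
Now compute bottom-up:
tower_moves(1) = 1
tower_moves(2) = 2 * 1 + 1 = 3
= 3


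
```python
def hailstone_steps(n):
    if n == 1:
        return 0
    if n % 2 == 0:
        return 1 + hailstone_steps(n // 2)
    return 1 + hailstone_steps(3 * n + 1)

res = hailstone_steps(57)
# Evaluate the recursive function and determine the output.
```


hailstone_steps(57)
57 is odd -> 3*57+1 = 172 -> hailstone_steps(172)
172 is even -> hailstone_steps(86)
86 is even -> hailstone_steps(43)
43 is odd -> 3*43+1 = 130 -> hailstone_steps(130)
130 is even -> hailstone_steps(65)
65 is odd -> 3*65+1 = 196 -> hailstone_steps(196)
196 is even -> hailstone_steps(98)
98 is even -> hailstone_steps(49)
49 is odd -> 3*49+1 = 148 -> hailstone_steps(148)
148 is even -> hailstone_steps(74)
74 is even -> hailstone_steps(37)
37 is odd -> 3*37+1 = 112 -> hailstone_steps(112)
112 is even -> hailstone_steps(56)
56 is even -> hailstone_steps(28)
28 is even -> hailstone_steps(14)
14 is even -> hailstone_steps(7)
7 is odd -> 3*7+1 = 22 -> hailstone_steps(22)
22 is even -> hailstone_steps(11)
11 is odd -> 3*11+1 = 34 -> hailstone_steps(34)
34 is even -> hailstone_steps(17)
17 is odd -> 3*17+1 = 52 -> hailstone_steps(52)
52 is even -> hailstone_steps(26)
26 is even -> hailstone_steps(13)
13 is odd -> 3*13+1 = 40 -> hailstone_steps(40)
40 is even -> hailstone_steps(20)
20 is even -> hailstone_steps(10)
10 is even -> hailstone_steps(5)
5 is odd -> 3*5+1 = 16 -> hailstone_steps(16)
16 is even -> hailstone_steps(8)
8 is even -> hailstone_steps(4)
4 is even -> hailstone_steps(2)
2 is even -> hailstone_steps(1)
Reached 1 after 32 steps
= 32


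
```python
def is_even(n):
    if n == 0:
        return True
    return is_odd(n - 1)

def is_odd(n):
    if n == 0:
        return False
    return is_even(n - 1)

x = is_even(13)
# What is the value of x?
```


is_even(13)
= is_odd(12)
= is_even(11)
= is_odd(10)
= is_even(9)
= is_odd(8)
= is_even(7)
= is_odd(6)
= is_even(5)
= is_odd(4)
= is_even(3)
= is_odd(2)
= is_even(1)
= is_odd(0)
n == 0: return False
= False


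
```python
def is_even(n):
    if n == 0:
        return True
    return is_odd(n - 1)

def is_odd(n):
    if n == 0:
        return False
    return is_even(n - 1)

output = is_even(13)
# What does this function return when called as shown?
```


is_even(13)
= is_odd(12)
= is_even(11)
= is_odd(10)
= is_even(9)
= is_odd(8)
= is_even(7)
= is_odd(6)
= is_even(5)
= is_odd(4)
= is_even(3)
= is_odd(2)
= is_even(1)
= is_odd(0)
n == 0: return False
= False


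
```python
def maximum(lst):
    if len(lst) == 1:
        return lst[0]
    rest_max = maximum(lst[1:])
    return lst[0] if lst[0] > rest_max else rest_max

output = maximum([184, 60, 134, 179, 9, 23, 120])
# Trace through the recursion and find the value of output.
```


maximum([184, 60, 134, 179, 9, 23, 120])
= compare 184 with maximum([60, 134, 179, 9, 23, 120])
= compare 60 with maximum([134, 179, 9, 23, 120])
= compare 134 with maximum([179, 9, 23, 120])
= compare 179 with maximum([9, 23, 120])
= compare 9 with maximum([23, 120])
= compare 23 with maximum([120])
Base: maximum([120]) = 120
compare 23 with 120: max = 120
compare 9 with 120: max = 120
compare 179 with 120: max = 179
compare 134 with 179: max = 179
compare 60 with 179: max = 179
compare 184 with 179: max = 184
= 184


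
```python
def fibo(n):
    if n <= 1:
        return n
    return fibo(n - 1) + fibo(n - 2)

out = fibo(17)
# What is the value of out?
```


fibo(17)
= fibo(16) + fibo(15)
= (fibo(15) + fibo(14)) + fibo(15)
Computing bottom-up: fibo(0)=0, fibo(1)=1, fibo(2)=1, fibo(3)=2, fibo(4)=3, fibo(5)=5, fibo(6)=8, fibo(7)=13, fibo(8)=21, fibo(9)=34, fibo(10)=55, fibo(11)=89, fibo(12)=144, fibo(13)=233, fibo(14)=377, fibo(15)=610, fibo(16)=987, fibo(17)=1597
= 1597


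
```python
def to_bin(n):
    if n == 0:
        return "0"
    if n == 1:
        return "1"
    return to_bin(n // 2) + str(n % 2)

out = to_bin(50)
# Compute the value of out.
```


to_bin(50)
= to_bin(25) + "0"
= to_bin(12) + "1" + "0"
= to_bin(6) + "0" + "1" + "0"
= to_bin(3) + "0" + "0" + "1" + "0"
= to_bin(1) + "1" + "0" + "0" + "1" + "0"
= "1" + "1" + "0" + "0" + "1" + "0"
= "110010"


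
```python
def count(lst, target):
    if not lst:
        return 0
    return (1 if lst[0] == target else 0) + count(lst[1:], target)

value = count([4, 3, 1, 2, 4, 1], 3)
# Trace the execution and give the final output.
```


count([4, 3, 1, 2, 4, 1], 3)
lst[0]=4 != 3: 0 + count([3, 1, 2, 4, 1], 3)
lst[0]=3 == 3: 1 + count([1, 2, 4, 1], 3)
lst[0]=1 != 3: 0 + count([2, 4, 1], 3)
lst[0]=2 != 3: 0 + count([4, 1], 3)
lst[0]=4 != 3: 0 + count([1], 3)
lst[0]=1 != 3: 0 + count([], 3)
= 1


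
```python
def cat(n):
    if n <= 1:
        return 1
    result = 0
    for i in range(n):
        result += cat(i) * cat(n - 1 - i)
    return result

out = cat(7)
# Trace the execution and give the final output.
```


cat(7)
= sum of cat(i) * cat(7-1-i) for i in 0..6
First compute sub-values bottom-up:
  cat(0) = 1, cat(1) = 1
  cat(2) = 1*1 + 1*1 = 2
  cat(3) = 1*2 + 1*1 + 2*1 = 5
  cat(4) = 1*5 + 1*2 + 2*1 + 5*1 = 14
  cat(5) = 1*14 + 1*5 + 2*2 + 5*1 + 14*1 = 42
  cat(6) = 1*42 + 1*14 + 2*5 + 5*2 + 14*1 + 42*1 = 132
Now cat(7):
  cat(0)*cat(6) = 1*132 = 132
  cat(1)*cat(5) = 1*42 = 42
  cat(2)*cat(4) = 2*14 = 28
  cat(3)*cat(3) = 5*5 = 25
  cat(4)*cat(2) = 14*2 = 28
  cat(5)*cat(1) = 42*1 = 42
  cat(6)*cat(0) = 132*1 = 132
= 132 + 42 + 28 + 25 + 28 + 42 + 132
= 429


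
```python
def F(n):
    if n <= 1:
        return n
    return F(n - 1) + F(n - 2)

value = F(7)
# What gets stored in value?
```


F(7)
= F(6) + F(5)
= (F(5) + F(4)) + F(5)
Computing bottom-up: F(0)=0, F(1)=1, F(2)=1, F(3)=2, F(4)=3, F(5)=5, F(6)=8, F(7)=13
= 13


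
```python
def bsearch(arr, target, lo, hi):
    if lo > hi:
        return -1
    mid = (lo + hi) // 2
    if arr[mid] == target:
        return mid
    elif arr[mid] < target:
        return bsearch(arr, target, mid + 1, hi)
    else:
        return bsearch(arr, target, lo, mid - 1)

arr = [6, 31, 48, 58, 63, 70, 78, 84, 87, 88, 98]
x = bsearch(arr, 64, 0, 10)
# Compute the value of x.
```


bsearch(arr, 64, 0, 10)
lo=0, hi=10, mid=5, arr[mid]=70
70 > 64, search left half
lo=0, hi=4, mid=2, arr[mid]=48
48 < 64, search right half
lo=3, hi=4, mid=3, arr[mid]=58
58 < 64, search right half
lo=4, hi=4, mid=4, arr[mid]=63
63 < 64, search right half
lo > hi, target not found, return -1
= -1


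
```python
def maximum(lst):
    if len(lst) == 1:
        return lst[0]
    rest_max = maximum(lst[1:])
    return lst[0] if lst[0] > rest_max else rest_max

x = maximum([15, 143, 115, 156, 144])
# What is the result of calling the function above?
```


maximum([15, 143, 115, 156, 144])
= compare 15 with maximum([143, 115, 156, 144])
= compare 143 with maximum([115, 156, 144])
= compare 115 with maximum([156, 144])
= compare 156 with maximum([144])
Base: maximum([144]) = 144
compare 156 with 144: max = 156
compare 115 with 156: max = 156
compare 143 with 156: max = 156
compare 15 with 156: max = 156
= 156


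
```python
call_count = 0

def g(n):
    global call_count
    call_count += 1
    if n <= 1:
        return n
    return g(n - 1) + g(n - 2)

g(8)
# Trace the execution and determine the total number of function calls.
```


g(8) calls g(7) and g(6); each non-base call branches into two more.
Let C(k) = total number of calls made by g(k), including the call to g(k) itself.
Base cases: C(0) = 1, C(1) = 1
Recurrence: C(k) = 1 + C(k-1) + C(k-2)
  C(2) = 1 + C(1) + C(0) = 1 + 1 + 1 = 3
  C(3) = 1 + C(2) + C(1) = 1 + 3 + 1 = 5
  C(4) = 1 + C(3) + C(2) = 1 + 5 + 3 = 9
  C(5) = 1 + C(4) + C(3) = 1 + 9 + 5 = 15
  C(6) = 1 + C(5) + C(4) = 1 + 15 + 9 = 25
  C(7) = 1 + C(6) + C(5) = 1 + 25 + 15 = 41
  C(8) = 1 + C(7) + C(6) = 1 + 41 + 25 = 67
Total calls = C(8) = 67


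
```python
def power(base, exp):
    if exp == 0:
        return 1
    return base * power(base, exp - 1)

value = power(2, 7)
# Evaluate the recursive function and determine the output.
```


power(2, 7)
= 2 * power(2, 6)
= 2 * 2 * power(2, 5)
= 2 * 2 * 2 * power(2, 4)
= 2 * 2 * 2 * 2 * power(2, 3)
= 2 * 2 * 2 * 2 * 2 * power(2, 2)
= 2 * 2 * 2 * 2 * 2 * 2 * power(2, 1)
= 2 * 2 * 2 * 2 * 2 * 2 * 2 * power(2, 0)
= 2 * 2 * 2 * 2 * 2 * 2 * 2 * 1
= 128


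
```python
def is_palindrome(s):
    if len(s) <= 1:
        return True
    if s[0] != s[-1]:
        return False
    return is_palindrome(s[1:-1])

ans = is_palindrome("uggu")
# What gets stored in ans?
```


is_palindrome("uggu")
"uggu": s[0]='u' == s[-1]='u' -> is_palindrome("gg")
"gg": s[0]='g' == s[-1]='g' -> is_palindrome("")
"": len <= 1 -> True
= True


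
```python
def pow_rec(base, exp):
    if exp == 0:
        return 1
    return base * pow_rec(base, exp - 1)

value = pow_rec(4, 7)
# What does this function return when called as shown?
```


pow_rec(4, 7)
= 4 * pow_rec(4, 6)
= 4 * 4 * pow_rec(4, 5)
= 4 * 4 * 4 * pow_rec(4, 4)
= 4 * 4 * 4 * 4 * pow_rec(4, 3)
= 4 * 4 * 4 * 4 * 4 * pow_rec(4, 2)
= 4 * 4 * 4 * 4 * 4 * 4 * pow_rec(4, 1)
= 4 * 4 * 4 * 4 * 4 * 4 * 4 * pow_rec(4, 0)
= 4 * 4 * 4 * 4 * 4 * 4 * 4 * 1
= 16384


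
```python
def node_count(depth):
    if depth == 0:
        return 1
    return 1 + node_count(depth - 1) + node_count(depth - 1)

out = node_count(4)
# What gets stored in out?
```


node_count(4)
= 1 + node_count(3) + node_count(3)
= 1 + 2 * node_count(3)
node_count(k) = 2^(k+1) - 1
node_count(0) = 1
node_count(1) = 3
node_count(2) = 7
node_count(3) = 15
node_count(4) = 31
node_count(4) = 2^5 - 1 = 31


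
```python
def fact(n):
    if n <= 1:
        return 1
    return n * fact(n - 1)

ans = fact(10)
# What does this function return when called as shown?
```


fact(10)
= 10 * fact(9)
= 10 * 9 * fact(8)
= 10 * 9 * 8 * fact(7)
= 10 * 9 * 8 * 7 * fact(6)
= 10 * 9 * 8 * 7 * 6 * fact(5)
= 10 * 9 * 8 * 7 * 6 * 5 * fact(4)
= 10 * 9 * 8 * 7 * 6 * 5 * 4 * fact(3)
= 10 * 9 * 8 * 7 * 6 * 5 * 4 * 3 * fact(2)
= 10 * 9 * 8 * 7 * 6 * 5 * 4 * 3 * 2 * fact(1)
= 10 * 9 * 8 * 7 * 6 * 5 * 4 * 3 * 2 * 1
= 3628800


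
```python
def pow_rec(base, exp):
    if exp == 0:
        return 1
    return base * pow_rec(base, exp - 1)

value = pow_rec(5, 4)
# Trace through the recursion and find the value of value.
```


pow_rec(5, 4)
= 5 * pow_rec(5, 3)
= 5 * 5 * pow_rec(5, 2)
= 5 * 5 * 5 * pow_rec(5, 1)
= 5 * 5 * 5 * 5 * pow_rec(5, 0)
= 5 * 5 * 5 * 5 * 1
= 625


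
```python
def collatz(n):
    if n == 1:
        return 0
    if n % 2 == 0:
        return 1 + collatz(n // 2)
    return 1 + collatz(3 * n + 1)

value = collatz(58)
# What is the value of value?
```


collatz(58)
58 is even -> collatz(29)
29 is odd -> 3*29+1 = 88 -> collatz(88)
88 is even -> collatz(44)
44 is even -> collatz(22)
22 is even -> collatz(11)
11 is odd -> 3*11+1 = 34 -> collatz(34)
34 is even -> collatz(17)
17 is odd -> 3*17+1 = 52 -> collatz(52)
52 is even -> collatz(26)
26 is even -> collatz(13)
13 is odd -> 3*13+1 = 40 -> collatz(40)
40 is even -> collatz(20)
20 is even -> collatz(10)
10 is even -> collatz(5)
5 is odd -> 3*5+1 = 16 -> collatz(16)
16 is even -> collatz(8)
8 is even -> collatz(4)
4 is even -> collatz(2)
2 is even -> collatz(1)
Reached 1 after 19 steps
= 19


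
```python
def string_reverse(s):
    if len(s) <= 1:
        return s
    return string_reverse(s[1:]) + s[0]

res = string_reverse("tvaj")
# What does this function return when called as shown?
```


string_reverse("tvaj")
= string_reverse("vaj") + "t"
= string_reverse("aj") + "v" + "t"
= string_reverse("j") + "a" + "v" + "t"
= "j" + "a" + "v" + "t"
= "javt"


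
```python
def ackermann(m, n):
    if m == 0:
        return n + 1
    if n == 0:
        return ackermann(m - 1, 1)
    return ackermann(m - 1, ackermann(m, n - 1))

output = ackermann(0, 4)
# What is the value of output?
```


ackermann(0, 4)
m == 0: return 4 + 1 = 5
= 5


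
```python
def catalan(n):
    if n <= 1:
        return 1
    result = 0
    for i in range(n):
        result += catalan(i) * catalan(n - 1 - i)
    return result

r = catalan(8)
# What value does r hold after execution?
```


catalan(8)
= sum of catalan(i) * catalan(8-1-i) for i in 0..7
First compute sub-values bottom-up:
  catalan(0) = 1, catalan(1) = 1
  catalan(2) = 1*1 + 1*1 = 2
  catalan(3) = 1*2 + 1*1 + 2*1 = 5
  catalan(4) = 1*5 + 1*2 + 2*1 + 5*1 = 14
  catalan(5) = 1*14 + 1*5 + 2*2 + 5*1 + 14*1 = 42
  catalan(6) = 1*42 + 1*14 + 2*5 + 5*2 + 14*1 + 42*1 = 132
  catalan(7) = 1*132 + 1*42 + 2*14 + 5*5 + 14*2 + 42*1 + 132*1 = 429
Now catalan(8):
  catalan(0)*catalan(7) = 1*429 = 429
  catalan(1)*catalan(6) = 1*132 = 132
  catalan(2)*catalan(5) = 2*42 = 84
  catalan(3)*catalan(4) = 5*14 = 70
  catalan(4)*catalan(3) = 14*5 = 70
  catalan(5)*catalan(2) = 42*2 = 84
  catalan(6)*catalan(1) = 132*1 = 132
  catalan(7)*catalan(0) = 429*1 = 429
= 429 + 132 + 84 + 70 + 70 + 84 + 132 + 429
= 1430


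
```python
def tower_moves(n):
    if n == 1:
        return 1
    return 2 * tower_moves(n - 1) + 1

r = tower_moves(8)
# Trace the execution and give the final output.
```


tower_moves(8)
= 2 * tower_moves(7) + 1
= 2 * (2 * tower_moves(6) + 1) + 1
= 2 * (2 * (2 * tower_moves(5) + 1) + 1) + 1
= 2 * (2 * (2 * (2 * tower_moves(4) + 1) + 1) + 1) + 1
= 2 * (2 * (2 * (2 * (2 * tower_moves(3) + 1) + 1) + 1) + 1) + 1
= 2 * (2 * (2 * (2 * (2 * (2 * tower_moves(2) + 1) + 1) + 1) + 1) + 1) + 1
= 2 * (2 * (2 * (2 * (2 * (2 * (2 * tower_moves(1) + 1) + 1) + 1) + 1) + 1) + 1) + 1
Now compute bottom-up:
tower_moves(1) = 1
tower_moves(2) = 2 * 1 + 1 = 3
tower_moves(3) = 2 * 3 + 1 = 7
tower_moves(4) = 2 * 7 + 1 = 15
tower_moves(5) = 2 * 15 + 1 = 31
tower_moves(6) = 2 * 31 + 1 = 63
tower_moves(7) = 2 * 63 + 1 = 127
tower_moves(8) = 2 * 127 + 1 = 255
= 255


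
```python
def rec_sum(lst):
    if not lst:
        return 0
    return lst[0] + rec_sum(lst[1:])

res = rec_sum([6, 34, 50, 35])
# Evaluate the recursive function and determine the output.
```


rec_sum([6, 34, 50, 35])
= 6 + rec_sum([34, 50, 35])
= 6 + 34 + rec_sum([50, 35])
= 6 + 34 + 50 + rec_sum([35])
= 6 + 34 + 50 + 35 + rec_sum([])
= 6 + 34 + 50 + 35 + 0
= 125
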